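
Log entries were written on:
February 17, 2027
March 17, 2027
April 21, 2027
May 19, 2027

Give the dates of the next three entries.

June 16, 2027; July 21, 2027; August 18, 2027

These are Wednesdays at 28- or 35-day spacing (28, 35, 28).
The pattern: 3rd Wednesday of the month.
June 2027 — 3rd Wednesday is June 16, 2027.
3rd Wednesday of July 2027: July 21, 2027.
August 2027 — 3rd Wednesday is August 18, 2027.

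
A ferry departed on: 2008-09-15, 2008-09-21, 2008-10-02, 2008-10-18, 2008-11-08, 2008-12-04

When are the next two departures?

2009-01-04, 2009-02-09

The spacing grows by 5 each time: 6, 11, 16, 21, 26 days.
Next gap: 31 days. 2008-12-04 + 31 days = 2009-01-04.
Next gap: 36 days. 2009-01-04 + 36 days = 2009-02-09.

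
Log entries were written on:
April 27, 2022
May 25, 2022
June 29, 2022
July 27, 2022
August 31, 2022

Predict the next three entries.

These are Wednesdays with 28, 35, 28, 35-day gaps.
Each is the final Wednesday of its month — June 29, 2022 is past the 28th, so '4th Wednesday' doesn't fit.
Last Wednesday of September 2022: September 28, 2022.
October 2022 ends with Wednesday October 26, 2022.
November 2022 ends with Wednesday November 30, 2022.

September 28, 2022; October 26, 2022; November 30, 2022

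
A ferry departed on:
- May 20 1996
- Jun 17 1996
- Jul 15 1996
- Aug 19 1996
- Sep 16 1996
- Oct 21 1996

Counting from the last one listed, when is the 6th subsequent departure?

Apr 21 1997

These are Mondays at 28- or 35-day spacing (28, 28, 35, 28, 35).
The pattern: 3rd Monday of the month.
3rd Monday of November 1996: Nov 18 1996.
3rd Monday of December 1996: Dec 16 1996.
January 1997 — 3rd Monday is Jan 20 1997.
February 1997 — 3rd Monday is Feb 17 1997.
3rd Monday of March 1997: Mar 17 1997.
3rd Monday of April 1997: Apr 21 1997.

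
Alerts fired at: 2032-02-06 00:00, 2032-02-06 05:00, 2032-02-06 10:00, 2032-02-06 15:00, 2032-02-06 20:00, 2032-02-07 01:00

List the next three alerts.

2032-02-07 06:00, 2032-02-07 11:00, 2032-02-07 16:00

The interval is a steady 5 hours (5, 5, 5, 5, 5).
2032-02-07 01:00 + 5 h = 2032-02-07 06:00.
2032-02-07 06:00 + 5 h = 2032-02-07 11:00.
2032-02-07 11:00 + 5 h = 2032-02-07 16:00.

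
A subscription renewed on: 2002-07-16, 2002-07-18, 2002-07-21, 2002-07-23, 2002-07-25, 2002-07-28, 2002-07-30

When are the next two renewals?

Every event lands on a Tuesday or Thursday or Sunday (gaps cycle 2, 3, 2, 2, 3, 2).
So the schedule is: every Tuesday, Thursday and Sunday.
The following Thursday is 2002-08-01.
The following Sunday is 2002-08-04.

2002-08-01, 2002-08-04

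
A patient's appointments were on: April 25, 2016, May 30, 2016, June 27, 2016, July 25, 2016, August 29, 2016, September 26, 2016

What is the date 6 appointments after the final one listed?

These are Mondays with 35, 28, 28, 35, 28-day gaps.
Each is the final Monday of its month — May 30, 2016 is past the 28th, so '4th Monday' doesn't fit.
Last Monday of October 2016: October 31, 2016.
November 2016 ends with Monday November 28, 2016.
December 2016 ends with Monday December 26, 2016.
January 2017 ends with Monday January 30, 2017.
Last Monday of February 2017: February 27, 2017.
Last Monday of March 2017: March 27, 2017.

March 27, 2017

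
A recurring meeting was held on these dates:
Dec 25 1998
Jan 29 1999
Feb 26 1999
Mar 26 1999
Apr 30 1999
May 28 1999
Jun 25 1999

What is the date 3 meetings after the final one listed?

Every date is a Friday; gaps 35, 28, 28, 35, 28, 28 days.
Each is the last Friday of its month (at least one falls on the 29th or later, ruling out '4th Friday').
Last Friday of July 1999: Jul 30 1999.
Last Friday of August 1999: Aug 27 1999.
September 1999 ends with Friday Sep 24 1999.

Sep 24 1999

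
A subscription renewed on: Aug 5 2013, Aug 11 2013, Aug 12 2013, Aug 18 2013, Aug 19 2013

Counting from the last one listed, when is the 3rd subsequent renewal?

Every event lands on a Monday or Sunday (gaps cycle 6, 1, 6, 1).
So the schedule is: every Monday and Sunday.
Next Sunday: Aug 25 2013.
Next Monday: Aug 26 2013.
The following Sunday is Sep 1 2013.

Sep 1 2013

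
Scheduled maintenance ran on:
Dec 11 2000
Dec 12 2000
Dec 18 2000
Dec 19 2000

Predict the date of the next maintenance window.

The gap pattern 1, 6, 1 repeats every 2 events.
These are the Mondays and Tuesdays of each week.
The following Monday is Dec 25 2000.

Dec 25 2000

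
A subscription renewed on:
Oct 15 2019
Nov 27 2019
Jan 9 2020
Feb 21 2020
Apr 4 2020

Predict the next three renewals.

Every event comes 43 days after the last (43, 43, 43, 43).
Apr 4 2020 + 43 days = May 17 2020.
May 17 2020 + 43 days = Jun 29 2020.
Jun 29 2020 + 43 days = Aug 11 2020.

May 17 2020, Jun 29 2020, Aug 11 2020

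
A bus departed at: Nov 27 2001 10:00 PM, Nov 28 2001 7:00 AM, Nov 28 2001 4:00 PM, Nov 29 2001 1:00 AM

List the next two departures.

The interval is a steady 9 hours (9, 9, 9).
Nov 29 2001 1:00 AM + 9 h = Nov 29 2001 10:00 AM.
Nov 29 2001 10:00 AM + 9 h = Nov 29 2001 7:00 PM.

Nov 29 2001 10:00 AM, Nov 29 2001 7:00 PM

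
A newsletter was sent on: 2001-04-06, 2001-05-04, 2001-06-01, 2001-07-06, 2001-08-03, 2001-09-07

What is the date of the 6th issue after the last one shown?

2002-03-01

These are Fridays at 28- or 35-day spacing (28, 28, 35, 28, 35).
The pattern: 1st Friday of the month.
October 2001 — 1st Friday is 2001-10-05.
1st Friday of November 2001: 2001-11-02.
1st Friday of December 2001: 2001-12-07.
1st Friday of January 2002: 2002-01-04.
1st Friday of February 2002: 2002-02-01.
1st Friday of March 2002: 2002-03-01.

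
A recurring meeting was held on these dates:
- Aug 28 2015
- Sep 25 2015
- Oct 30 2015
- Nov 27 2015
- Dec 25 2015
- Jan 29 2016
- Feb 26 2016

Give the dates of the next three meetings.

Mar 25 2016, Apr 29 2016, May 27 2016

These are Fridays with 28, 35, 28, 28, 35, 28-day gaps.
Each is the final Friday of its month — Oct 30 2015 is past the 28th, so '4th Friday' doesn't fit.
Last Friday of March 2016: Mar 25 2016.
April 2016 ends with Friday Apr 29 2016.
Last Friday of May 2016: May 27 2016.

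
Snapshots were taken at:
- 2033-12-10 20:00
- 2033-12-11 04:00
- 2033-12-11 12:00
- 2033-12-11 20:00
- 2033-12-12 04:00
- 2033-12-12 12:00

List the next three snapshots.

Spacing: 8, 8, 8, 8, 8 h — constant 8 h.
2033-12-12 12:00 + 8 h = 2033-12-12 20:00.
2033-12-12 20:00 + 8 h = 2033-12-13 04:00.
2033-12-13 04:00 + 8 h = 2033-12-13 12:00.

2033-12-12 20:00, 2033-12-13 04:00, 2033-12-13 12:00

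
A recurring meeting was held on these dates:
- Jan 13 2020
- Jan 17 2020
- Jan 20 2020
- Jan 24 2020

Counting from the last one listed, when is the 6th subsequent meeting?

Gaps: 4, 3, 4 days — not constant, but cyclic with period 2.
The events fall on every Monday and Friday.
Next Monday: Jan 27 2020.
The following Friday is Jan 31 2020.
Next Monday: Feb 3 2020.
The following Friday is Feb 7 2020.
Next Monday: Feb 10 2020.
Next Friday: Feb 14 2020.

Feb 14 2020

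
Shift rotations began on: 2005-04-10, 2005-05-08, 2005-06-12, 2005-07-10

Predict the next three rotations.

2005-08-14, 2005-09-11, 2005-10-09

Gaps: 28, 35, 28 days — a mix of 28 and 35. Every date is a Sunday.
Each is the 2nd Sunday of its month.
August 2005 — 2nd Sunday is 2005-08-14.
September 2005 — 2nd Sunday is 2005-09-11.
October 2005 — 2nd Sunday is 2005-10-09.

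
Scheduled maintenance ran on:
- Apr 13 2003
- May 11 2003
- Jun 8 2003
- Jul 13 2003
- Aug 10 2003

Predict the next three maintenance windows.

Sep 14 2003, Oct 12 2003, Nov 9 2003

Gaps: 28, 28, 35, 28 days — a mix of 28 and 35. Every date is a Sunday.
Each is the 2nd Sunday of its month.
September 2003 — 2nd Sunday is Sep 14 2003.
2nd Sunday of October 2003: Oct 12 2003.
November 2003 — 2nd Sunday is Nov 9 2003.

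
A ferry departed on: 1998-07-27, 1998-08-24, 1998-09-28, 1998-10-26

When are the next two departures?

1998-11-23, 1998-12-28

These are Mondays at 28- or 35-day spacing (28, 35, 28).
The pattern: 4th Monday of the month.
4th Monday of November 1998: 1998-11-23.
4th Monday of December 1998: 1998-12-28.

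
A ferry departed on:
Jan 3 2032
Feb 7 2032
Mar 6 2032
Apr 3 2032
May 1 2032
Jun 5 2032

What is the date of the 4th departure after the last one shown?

These are Saturdays at 28- or 35-day spacing (35, 28, 28, 28, 35).
The pattern: 1st Saturday of the month.
1st Saturday of July 2032: Jul 3 2032.
August 2032 — 1st Saturday is Aug 7 2032.
1st Saturday of September 2032: Sep 4 2032.
October 2032 — 1st Saturday is Oct 2 2032.

Oct 2 2032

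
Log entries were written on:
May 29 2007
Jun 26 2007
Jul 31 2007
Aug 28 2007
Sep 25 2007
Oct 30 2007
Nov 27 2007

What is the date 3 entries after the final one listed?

These are Tuesdays with 28, 35, 28, 28, 35, 28-day gaps.
Each is the final Tuesday of its month — May 29 2007 is past the 28th, so '4th Tuesday' doesn't fit.
Last Tuesday of December 2007: Dec 25 2007.
January 2008 ends with Tuesday Jan 29 2008.
February 2008 ends with Tuesday Feb 26 2008.

Feb 26 2008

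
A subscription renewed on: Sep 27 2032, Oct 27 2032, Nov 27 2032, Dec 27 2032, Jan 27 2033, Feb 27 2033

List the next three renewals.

Gaps: 30, 31, 30, 31, 31 days — not constant. Every event is on the 27th of the month.
Pattern: the 27th of each month.
March 2033: Mar 27 2033.
April 2033: Apr 27 2033.
May 2033: May 27 2033.

Mar 27 2033, Apr 27 2033, May 27 2033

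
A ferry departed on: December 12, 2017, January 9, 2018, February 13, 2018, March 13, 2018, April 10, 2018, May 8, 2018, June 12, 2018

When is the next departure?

July 10, 2018

Gaps: 28, 35, 28, 28, 28, 35 days — a mix of 28 and 35. Every date is a Tuesday.
Each is the 2nd Tuesday of its month.
2nd Tuesday of July 2018: July 10, 2018.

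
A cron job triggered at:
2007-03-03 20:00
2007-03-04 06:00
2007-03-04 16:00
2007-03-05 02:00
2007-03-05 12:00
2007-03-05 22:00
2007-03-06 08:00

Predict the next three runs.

2007-03-06 18:00, 2007-03-07 04:00, 2007-03-07 14:00

Gaps: 10, 10, 10, 10, 10, 10 hours — each event is 10 hours after the previous one.
2007-03-06 08:00 + 10 h = 2007-03-06 18:00.
2007-03-06 18:00 + 10 h = 2007-03-07 04:00.
2007-03-07 04:00 + 10 h = 2007-03-07 14:00.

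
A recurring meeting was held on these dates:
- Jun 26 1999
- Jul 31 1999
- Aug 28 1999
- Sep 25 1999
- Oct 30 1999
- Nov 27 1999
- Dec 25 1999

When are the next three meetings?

These are Saturdays with 35, 28, 28, 35, 28, 28-day gaps.
Each is the final Saturday of its month — Jul 31 1999 is past the 28th, so '4th Saturday' doesn't fit.
January 2000 ends with Saturday Jan 29 2000.
February 2000 ends with Saturday Feb 26 2000.
March 2000 ends with Saturday Mar 25 2000.

Jan 29 2000, Feb 26 2000, Mar 25 2000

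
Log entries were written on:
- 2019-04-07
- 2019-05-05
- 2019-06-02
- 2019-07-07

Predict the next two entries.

Gaps: 28, 28, 35 days — a mix of 28 and 35. Every date is a Sunday.
Each is the 1st Sunday of its month.
1st Sunday of August 2019: 2019-08-04.
1st Sunday of September 2019: 2019-09-01.

2019-08-04, 2019-09-01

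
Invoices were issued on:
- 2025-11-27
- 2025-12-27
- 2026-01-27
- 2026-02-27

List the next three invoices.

Gaps: 30, 31, 31 days — not constant. Every event is on the 27th of the month.
Pattern: the 27th of each month.
Next: March 2026 → 2026-03-27.
Next: April 2026 → 2026-04-27.
May 2026: 2026-05-27.

2026-03-27, 2026-04-27, 2026-05-27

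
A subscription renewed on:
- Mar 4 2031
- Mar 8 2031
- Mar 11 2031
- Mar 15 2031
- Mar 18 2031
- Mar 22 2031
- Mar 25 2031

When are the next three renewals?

Mar 29 2031, Apr 1 2031, Apr 5 2031

The gap pattern 4, 3, 4, 3, 4, 3 repeats every 2 events.
These are the Tuesdays and Saturdays of each week.
Next Saturday: Mar 29 2031.
Next Tuesday: Apr 1 2031.
Next Saturday: Apr 5 2031.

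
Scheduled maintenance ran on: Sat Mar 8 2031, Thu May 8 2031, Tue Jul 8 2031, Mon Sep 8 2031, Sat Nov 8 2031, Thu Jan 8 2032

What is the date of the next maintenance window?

The day-of-month is always 8 (61, 61, 62, 61, 61 days between events).
So this recurs on the 8th of every 2 months.
Next: March 2032 → Mon Mar 8 2032.

Mon Mar 8 2032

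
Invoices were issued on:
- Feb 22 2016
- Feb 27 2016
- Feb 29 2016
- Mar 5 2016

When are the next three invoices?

The gap pattern 5, 2, 5 repeats every 2 events.
These are the Mondays and Saturdays of each week.
Next Monday: Mar 7 2016.
Next Saturday: Mar 12 2016.
The following Monday is Mar 14 2016.

Mar 7 2016, Mar 12 2016, Mar 14 2016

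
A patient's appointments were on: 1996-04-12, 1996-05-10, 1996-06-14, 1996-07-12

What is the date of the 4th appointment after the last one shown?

1996-11-08

Gaps: 28, 35, 28 days — a mix of 28 and 35. Every date is a Friday.
Each is the 2nd Friday of its month.
August 1996 — 2nd Friday is 1996-08-09.
2nd Friday of September 1996: 1996-09-13.
2nd Friday of October 1996: 1996-10-11.
November 1996 — 2nd Friday is 1996-11-08.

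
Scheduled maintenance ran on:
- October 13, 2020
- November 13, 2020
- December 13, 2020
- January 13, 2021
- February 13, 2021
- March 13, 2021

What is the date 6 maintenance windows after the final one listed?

September 13, 2021

Gaps: 31, 30, 31, 31, 28 days — not constant. Every event is on the 13th of the month.
Pattern: the 13th of each month.
April 2021: April 13, 2021.
May 2021: May 13, 2021.
Next: June 2021 → June 13, 2021.
July 2021: July 13, 2021.
Next: August 2021 → August 13, 2021.
September 2021: September 13, 2021.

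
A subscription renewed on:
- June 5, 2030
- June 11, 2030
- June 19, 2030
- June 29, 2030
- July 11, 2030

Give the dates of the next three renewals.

Gaps: 6, 8, 10, 12 days — each gap is 2 larger than the previous one.
Next gap: 14 days. July 11, 2030 + 14 days = July 25, 2030.
Next gap: 16 days. July 25, 2030 + 16 days = August 10, 2030.
Next gap: 18 days. August 10, 2030 + 18 days = August 28, 2030.

July 25, 2030; August 10, 2030; August 28, 2030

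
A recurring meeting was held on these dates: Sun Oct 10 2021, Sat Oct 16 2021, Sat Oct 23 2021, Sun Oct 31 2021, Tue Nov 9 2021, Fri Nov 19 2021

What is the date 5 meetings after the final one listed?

Intervals are 6, 7, 8, 9, 10 days — an arithmetic progression with common difference 1.
Next gap: 11 days. Fri Nov 19 2021 + 11 days = Tue Nov 30 2021.
Next gap: 12 days. Tue Nov 30 2021 + 12 days = Sun Dec 12 2021.
Next gap: 13 days. Sun Dec 12 2021 + 13 days = Sat Dec 25 2021.
Next gap: 14 days. Sat Dec 25 2021 + 14 days = Sat Jan 8 2022.
Next gap: 15 days. Sat Jan 8 2022 + 15 days = Sun Jan 23 2022.

Sun Jan 23 2022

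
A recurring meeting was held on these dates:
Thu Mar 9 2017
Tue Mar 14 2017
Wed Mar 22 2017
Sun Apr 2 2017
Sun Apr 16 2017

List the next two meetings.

The spacing grows by 3 each time: 5, 8, 11, 14 days.
Next gap: 17 days. Sun Apr 16 2017 + 17 days = Wed May 3 2017.
Next gap: 20 days. Wed May 3 2017 + 20 days = Tue May 23 2017.

Wed May 3 2017, Tue May 23 2017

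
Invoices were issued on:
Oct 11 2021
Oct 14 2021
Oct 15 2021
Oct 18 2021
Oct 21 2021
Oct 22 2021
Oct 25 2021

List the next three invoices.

Every event lands on a Monday or Thursday or Friday (gaps cycle 3, 1, 3, 3, 1, 3).
So the schedule is: every Monday, Thursday and Friday.
The following Thursday is Oct 28 2021.
Next Friday: Oct 29 2021.
Next Monday: Nov 1 2021.

Oct 28 2021, Oct 29 2021, Nov 1 2021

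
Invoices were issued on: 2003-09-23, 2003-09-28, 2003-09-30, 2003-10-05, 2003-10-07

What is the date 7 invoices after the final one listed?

Every event lands on a Tuesday or Sunday (gaps cycle 5, 2, 5, 2).
So the schedule is: every Tuesday and Sunday.
Next Sunday: 2003-10-12.
The following Tuesday is 2003-10-14.
The following Sunday is 2003-10-19.
Next Tuesday: 2003-10-21.
Next Sunday: 2003-10-26.
The following Tuesday is 2003-10-28.
The following Sunday is 2003-11-02.

2003-11-02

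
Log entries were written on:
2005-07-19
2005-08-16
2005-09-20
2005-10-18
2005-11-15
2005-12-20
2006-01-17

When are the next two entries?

2006-02-21, 2006-03-21

All dates are Tuesdays, 28, 35, 28, 28, 35, 28 days apart.
Specifically, the 3rd Tuesday of each month.
February 2006 — 3rd Tuesday is 2006-02-21.
3rd Tuesday of March 2006: 2006-03-21.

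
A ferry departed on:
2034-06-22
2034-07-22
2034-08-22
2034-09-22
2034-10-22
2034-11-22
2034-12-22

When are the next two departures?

2035-01-22, 2035-02-22

Gaps: 30, 31, 31, 30, 31, 30 days — not constant. Every event is on the 22nd of the month.
Pattern: the 22nd of each month.
Next: January 2035 → 2035-01-22.
Next: February 2035 → 2035-02-22.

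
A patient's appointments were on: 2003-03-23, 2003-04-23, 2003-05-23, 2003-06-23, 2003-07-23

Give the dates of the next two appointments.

2003-08-23, 2003-09-23

The day-of-month is always 23 (31, 30, 31, 30 days between events).
So this recurs on the 23rd of each month.
Next: August 2003 → 2003-08-23.
September 2003: 2003-09-23.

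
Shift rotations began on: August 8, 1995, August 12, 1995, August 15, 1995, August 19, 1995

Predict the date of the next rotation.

Gaps: 4, 3, 4 days — not constant, but cyclic with period 2.
The events fall on every Tuesday and Saturday.
Next Tuesday: August 22, 1995.

August 22, 1995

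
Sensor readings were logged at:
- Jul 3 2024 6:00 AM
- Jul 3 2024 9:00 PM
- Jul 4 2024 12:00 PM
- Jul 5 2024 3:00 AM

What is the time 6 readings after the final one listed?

The interval is a steady 15 hours (15, 15, 15).
Jul 5 2024 3:00 AM + 15 h = Jul 5 2024 6:00 PM.
Jul 5 2024 6:00 PM + 15 h = Jul 6 2024 9:00 AM.
Jul 6 2024 9:00 AM + 15 h = Jul 7 2024 12:00 AM.
Jul 7 2024 12:00 AM + 15 h = Jul 7 2024 3:00 PM.
Jul 7 2024 3:00 PM + 15 h = Jul 8 2024 6:00 AM.
Jul 8 2024 6:00 AM + 15 h = Jul 8 2024 9:00 PM.

Jul 8 2024 9:00 PM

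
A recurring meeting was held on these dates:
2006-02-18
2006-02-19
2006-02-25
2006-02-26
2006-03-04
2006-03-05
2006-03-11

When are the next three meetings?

Every event lands on a Saturday or Sunday (gaps cycle 1, 6, 1, 6, 1, 6).
So the schedule is: every Saturday and Sunday.
The following Sunday is 2006-03-12.
The following Saturday is 2006-03-18.
The following Sunday is 2006-03-19.

2006-03-12, 2006-03-18, 2006-03-19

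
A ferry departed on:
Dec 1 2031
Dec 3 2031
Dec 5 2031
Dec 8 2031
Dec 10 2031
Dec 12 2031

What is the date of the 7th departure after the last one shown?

The gap pattern 2, 2, 3, 2, 2 repeats every 3 events.
These are the Mondays, Wednesdays and Fridays of each week.
Next Monday: Dec 15 2031.
Next Wednesday: Dec 17 2031.
Next Friday: Dec 19 2031.
The following Monday is Dec 22 2031.
Next Wednesday: Dec 24 2031.
Next Friday: Dec 26 2031.
Next Monday: Dec 29 2031.

Dec 29 2031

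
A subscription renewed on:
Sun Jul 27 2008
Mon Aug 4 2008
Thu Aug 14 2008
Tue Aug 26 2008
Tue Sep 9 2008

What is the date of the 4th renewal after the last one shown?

Mon Nov 24 2008

Gaps: 8, 10, 12, 14 days — each gap is 2 larger than the previous one.
Next gap: 16 days. Tue Sep 9 2008 + 16 days = Thu Sep 25 2008.
Next gap: 18 days. Thu Sep 25 2008 + 18 days = Mon Oct 13 2008.
Next gap: 20 days. Mon Oct 13 2008 + 20 days = Sun Nov 2 2008.
Next gap: 22 days. Sun Nov 2 2008 + 22 days = Mon Nov 24 2008.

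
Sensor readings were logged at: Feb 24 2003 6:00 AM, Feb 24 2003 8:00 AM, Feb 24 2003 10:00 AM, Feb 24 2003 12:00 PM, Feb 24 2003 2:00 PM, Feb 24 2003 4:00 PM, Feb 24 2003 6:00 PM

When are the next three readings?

Gaps: 2, 2, 2, 2, 2, 2 hours — each event is 2 hours after the previous one.
Feb 24 2003 6:00 PM + 2 h = Feb 24 2003 8:00 PM.
Feb 24 2003 8:00 PM + 2 h = Feb 24 2003 10:00 PM.
Feb 24 2003 10:00 PM + 2 h = Feb 25 2003 12:00 AM.

Feb 24 2003 8:00 PM, Feb 24 2003 10:00 PM, Feb 25 2003 12:00 AM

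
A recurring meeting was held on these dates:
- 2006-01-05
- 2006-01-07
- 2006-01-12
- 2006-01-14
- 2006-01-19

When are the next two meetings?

Gaps: 2, 5, 2, 5 days — not constant, but cyclic with period 2.
The events fall on every Thursday and Saturday.
Next Saturday: 2006-01-21.
The following Thursday is 2006-01-26.

2006-01-21, 2006-01-26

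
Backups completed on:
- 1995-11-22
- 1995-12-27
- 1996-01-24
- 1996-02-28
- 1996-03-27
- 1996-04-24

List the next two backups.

1996-05-22, 1996-06-26

These are Wednesdays at 28- or 35-day spacing (35, 28, 35, 28, 28).
The pattern: 4th Wednesday of the month.
4th Wednesday of May 1996: 1996-05-22.
June 1996 — 4th Wednesday is 1996-06-26.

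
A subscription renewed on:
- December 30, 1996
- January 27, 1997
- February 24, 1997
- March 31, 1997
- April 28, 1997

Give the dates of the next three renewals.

All Mondays; the gaps (28, 28, 35, 28) vary with month length.
This is the last Monday of each month.
May 1997 ends with Monday May 26, 1997.
Last Monday of June 1997: June 30, 1997.
July 1997 ends with Monday July 28, 1997.

May 26, 1997; June 30, 1997; July 28, 1997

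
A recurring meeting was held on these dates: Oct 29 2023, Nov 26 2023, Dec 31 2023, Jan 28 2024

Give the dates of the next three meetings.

Feb 25 2024, Mar 31 2024, Apr 28 2024

All Sundays; the gaps (28, 35, 28) vary with month length.
This is the last Sunday of each month.
Last Sunday of February 2024: Feb 25 2024.
Last Sunday of March 2024: Mar 31 2024.
Last Sunday of April 2024: Apr 28 2024.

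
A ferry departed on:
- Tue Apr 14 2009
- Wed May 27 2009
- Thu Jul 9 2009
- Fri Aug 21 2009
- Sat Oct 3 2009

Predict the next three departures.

Sun Nov 15 2009, Mon Dec 28 2009, Tue Feb 9 2010

The spacing is 43, 43, 43, 43 days — always 43 days.
Sat Oct 3 2009 + 43 days = Sun Nov 15 2009.
Sun Nov 15 2009 + 43 days = Mon Dec 28 2009.
Mon Dec 28 2009 + 43 days = Tue Feb 9 2010.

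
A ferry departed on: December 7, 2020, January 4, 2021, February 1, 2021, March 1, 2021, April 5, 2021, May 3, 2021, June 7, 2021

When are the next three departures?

These are Mondays at 28- or 35-day spacing (28, 28, 28, 35, 28, 35).
The pattern: 1st Monday of the month.
July 2021 — 1st Monday is July 5, 2021.
1st Monday of August 2021: August 2, 2021.
September 2021 — 1st Monday is September 6, 2021.

July 5, 2021; August 2, 2021; September 6, 2021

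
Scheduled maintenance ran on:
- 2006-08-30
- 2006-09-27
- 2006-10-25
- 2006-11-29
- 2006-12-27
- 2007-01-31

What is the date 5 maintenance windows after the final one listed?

2007-06-27

These are Wednesdays with 28, 28, 35, 28, 35-day gaps.
Each is the final Wednesday of its month — 2006-08-30 is past the 28th, so '4th Wednesday' doesn't fit.
Last Wednesday of February 2007: 2007-02-28.
March 2007 ends with Wednesday 2007-03-28.
April 2007 ends with Wednesday 2007-04-25.
May 2007 ends with Wednesday 2007-05-30.
Last Wednesday of June 2007: 2007-06-27.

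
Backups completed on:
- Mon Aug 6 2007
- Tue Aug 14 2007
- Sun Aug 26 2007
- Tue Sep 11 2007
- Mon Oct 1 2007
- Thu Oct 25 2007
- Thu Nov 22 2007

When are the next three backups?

Mon Dec 24 2007, Tue Jan 29 2008, Sun Mar 9 2008

The spacing grows by 4 each time: 8, 12, 16, 20, 24, 28 days.
Next gap: 32 days. Thu Nov 22 2007 + 32 days = Mon Dec 24 2007.
Next gap: 36 days. Mon Dec 24 2007 + 36 days = Tue Jan 29 2008.
Next gap: 40 days. Tue Jan 29 2008 + 40 days = Sun Mar 9 2008.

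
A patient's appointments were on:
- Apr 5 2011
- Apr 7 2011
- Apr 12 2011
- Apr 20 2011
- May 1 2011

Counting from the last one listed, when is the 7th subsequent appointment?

Oct 9 2011

Intervals are 2, 5, 8, 11 days — an arithmetic progression with common difference 3.
Next gap: 14 days. May 1 2011 + 14 days = May 15 2011.
Next gap: 17 days. May 15 2011 + 17 days = Jun 1 2011.
Next gap: 20 days. Jun 1 2011 + 20 days = Jun 21 2011.
Next gap: 23 days. Jun 21 2011 + 23 days = Jul 14 2011.
Next gap: 26 days. Jul 14 2011 + 26 days = Aug 9 2011.
Next gap: 29 days. Aug 9 2011 + 29 days = Sep 7 2011.
Next gap: 32 days. Sep 7 2011 + 32 days = Oct 9 2011.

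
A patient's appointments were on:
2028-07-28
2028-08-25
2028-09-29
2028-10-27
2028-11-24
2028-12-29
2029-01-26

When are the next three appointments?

2029-02-23, 2029-03-30, 2029-04-27

Every date is a Friday; gaps 28, 35, 28, 28, 35, 28 days.
Each is the last Friday of its month (at least one falls on the 29th or later, ruling out '4th Friday').
February 2029 ends with Friday 2029-02-23.
Last Friday of March 2029: 2029-03-30.
April 2029 ends with Friday 2029-04-27.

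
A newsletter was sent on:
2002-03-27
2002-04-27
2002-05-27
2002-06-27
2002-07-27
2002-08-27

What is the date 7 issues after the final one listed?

2003-03-27

The day-of-month is always 27 (31, 30, 31, 30, 31 days between events).
So this recurs on the 27th of each month.
Next: September 2002 → 2002-09-27.
Next: October 2002 → 2002-10-27.
Next: November 2002 → 2002-11-27.
Next: December 2002 → 2002-12-27.
Next: January 2003 → 2003-01-27.
February 2003: 2003-02-27.
Next: March 2003 → 2003-03-27.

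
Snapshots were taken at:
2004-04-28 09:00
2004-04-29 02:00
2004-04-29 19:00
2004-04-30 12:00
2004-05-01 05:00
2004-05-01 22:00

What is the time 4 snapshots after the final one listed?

Gaps: 17, 17, 17, 17, 17 hours — each event is 17 hours after the previous one.
2004-05-01 22:00 + 17 h = 2004-05-02 15:00.
2004-05-02 15:00 + 17 h = 2004-05-03 08:00.
2004-05-03 08:00 + 17 h = 2004-05-04 01:00.
2004-05-04 01:00 + 17 h = 2004-05-04 18:00.

2004-05-04 18:00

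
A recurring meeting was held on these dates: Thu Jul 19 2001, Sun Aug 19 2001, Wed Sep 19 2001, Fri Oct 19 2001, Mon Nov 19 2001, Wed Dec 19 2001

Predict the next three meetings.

Sat Jan 19 2002, Tue Feb 19 2002, Tue Mar 19 2002

Each date is the 19th; the gaps (31, 31, 30, 31, 30) track the month lengths.
The rule is the 19th of each month.
January 2002: Sat Jan 19 2002.
February 2002: Tue Feb 19 2002.
March 2002: Tue Mar 19 2002.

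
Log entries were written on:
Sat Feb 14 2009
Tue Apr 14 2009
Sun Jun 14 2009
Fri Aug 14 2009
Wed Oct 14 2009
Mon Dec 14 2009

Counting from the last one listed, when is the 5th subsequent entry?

Gaps: 59, 61, 61, 61, 61 days — not constant. Every event is on the 14th of the month.
Pattern: the 14th of every 2 months.
Next: February 2010 → Sun Feb 14 2010.
April 2010: Wed Apr 14 2010.
Next: June 2010 → Mon Jun 14 2010.
Next: August 2010 → Sat Aug 14 2010.
Next: October 2010 → Thu Oct 14 2010.

Thu Oct 14 2010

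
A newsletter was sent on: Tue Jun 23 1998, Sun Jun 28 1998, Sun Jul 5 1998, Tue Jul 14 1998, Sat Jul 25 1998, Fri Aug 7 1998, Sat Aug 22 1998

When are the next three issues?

Tue Sep 8 1998, Sun Sep 27 1998, Sun Oct 18 1998

The spacing grows by 2 each time: 5, 7, 9, 11, 13, 15 days.
Next gap: 17 days. Sat Aug 22 1998 + 17 days = Tue Sep 8 1998.
Next gap: 19 days. Tue Sep 8 1998 + 19 days = Sun Sep 27 1998.
Next gap: 21 days. Sun Sep 27 1998 + 21 days = Sun Oct 18 1998.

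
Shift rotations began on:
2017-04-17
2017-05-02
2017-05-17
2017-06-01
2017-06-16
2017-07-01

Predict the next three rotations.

Gaps between consecutive events: 15, 15, 15, 15, 15 days — a constant 15-day interval.
2017-07-01 + 15 days = 2017-07-16.
2017-07-16 + 15 days = 2017-07-31.
2017-07-31 + 15 days = 2017-08-15.

2017-07-16, 2017-07-31, 2017-08-15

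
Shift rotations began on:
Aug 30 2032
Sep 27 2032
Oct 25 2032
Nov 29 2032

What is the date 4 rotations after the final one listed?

Mar 28 2033

These are Mondays with 28, 28, 35-day gaps.
Each is the final Monday of its month — Aug 30 2032 is past the 28th, so '4th Monday' doesn't fit.
December 2032 ends with Monday Dec 27 2032.
January 2033 ends with Monday Jan 31 2033.
Last Monday of February 2033: Feb 28 2033.
Last Monday of March 2033: Mar 28 2033.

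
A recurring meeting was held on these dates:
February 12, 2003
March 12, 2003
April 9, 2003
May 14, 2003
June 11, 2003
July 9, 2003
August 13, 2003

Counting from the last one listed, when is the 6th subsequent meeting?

February 11, 2004

These are Wednesdays at 28- or 35-day spacing (28, 28, 35, 28, 28, 35).
The pattern: 2nd Wednesday of the month.
September 2003 — 2nd Wednesday is September 10, 2003.
October 2003 — 2nd Wednesday is October 8, 2003.
November 2003 — 2nd Wednesday is November 12, 2003.
December 2003 — 2nd Wednesday is December 10, 2003.
January 2004 — 2nd Wednesday is January 14, 2004.
February 2004 — 2nd Wednesday is February 11, 2004.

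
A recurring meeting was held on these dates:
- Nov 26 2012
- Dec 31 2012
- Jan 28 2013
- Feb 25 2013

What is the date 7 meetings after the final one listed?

All Mondays; the gaps (35, 28, 28) vary with month length.
This is the last Monday of each month.
Last Monday of March 2013: Mar 25 2013.
April 2013 ends with Monday Apr 29 2013.
May 2013 ends with Monday May 27 2013.
June 2013 ends with Monday Jun 24 2013.
Last Monday of July 2013: Jul 29 2013.
Last Monday of August 2013: Aug 26 2013.
September 2013 ends with Monday Sep 30 2013.

Sep 30 2013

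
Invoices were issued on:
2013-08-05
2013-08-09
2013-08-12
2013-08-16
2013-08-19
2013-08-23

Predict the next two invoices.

2013-08-26, 2013-08-30

The gap pattern 4, 3, 4, 3, 4 repeats every 2 events.
These are the Mondays and Fridays of each week.
Next Monday: 2013-08-26.
The following Friday is 2013-08-30.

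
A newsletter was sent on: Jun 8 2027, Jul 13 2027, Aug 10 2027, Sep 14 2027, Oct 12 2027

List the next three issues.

Nov 9 2027, Dec 14 2027, Jan 11 2028

Gaps: 35, 28, 35, 28 days — a mix of 28 and 35. Every date is a Tuesday.
Each is the 2nd Tuesday of its month.
2nd Tuesday of November 2027: Nov 9 2027.
December 2027 — 2nd Tuesday is Dec 14 2027.
January 2028 — 2nd Tuesday is Jan 11 2028.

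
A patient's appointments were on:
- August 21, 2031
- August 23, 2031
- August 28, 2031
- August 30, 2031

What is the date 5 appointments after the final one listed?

September 18, 2031

Gaps: 2, 5, 2 days — not constant, but cyclic with period 2.
The events fall on every Thursday and Saturday.
The following Thursday is September 4, 2031.
The following Saturday is September 6, 2031.
The following Thursday is September 11, 2031.
Next Saturday: September 13, 2031.
The following Thursday is September 18, 2031.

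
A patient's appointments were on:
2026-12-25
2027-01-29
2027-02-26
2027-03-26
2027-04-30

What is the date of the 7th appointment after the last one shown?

2027-11-26

These are Fridays with 35, 28, 28, 35-day gaps.
Each is the final Friday of its month — 2027-01-29 is past the 28th, so '4th Friday' doesn't fit.
Last Friday of May 2027: 2027-05-28.
Last Friday of June 2027: 2027-06-25.
July 2027 ends with Friday 2027-07-30.
Last Friday of August 2027: 2027-08-27.
Last Friday of September 2027: 2027-09-24.
Last Friday of October 2027: 2027-10-29.
Last Friday of November 2027: 2027-11-26.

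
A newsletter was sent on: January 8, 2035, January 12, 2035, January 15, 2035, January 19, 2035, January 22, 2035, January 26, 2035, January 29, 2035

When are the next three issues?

The gap pattern 4, 3, 4, 3, 4, 3 repeats every 2 events.
These are the Mondays and Fridays of each week.
Next Friday: February 2, 2035.
Next Monday: February 5, 2035.
The following Friday is February 9, 2035.

February 2, 2035; February 5, 2035; February 9, 2035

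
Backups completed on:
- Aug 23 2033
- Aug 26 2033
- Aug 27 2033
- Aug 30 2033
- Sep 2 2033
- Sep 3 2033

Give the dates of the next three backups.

Every event lands on a Tuesday or Friday or Saturday (gaps cycle 3, 1, 3, 3, 1).
So the schedule is: every Tuesday, Friday and Saturday.
The following Tuesday is Sep 6 2033.
Next Friday: Sep 9 2033.
Next Saturday: Sep 10 2033.

Sep 6 2033, Sep 9 2033, Sep 10 2033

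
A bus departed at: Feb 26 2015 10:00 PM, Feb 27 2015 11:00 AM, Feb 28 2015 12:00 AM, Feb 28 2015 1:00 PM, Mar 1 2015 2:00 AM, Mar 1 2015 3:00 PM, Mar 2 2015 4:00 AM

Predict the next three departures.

Gaps: 13, 13, 13, 13, 13, 13 hours — each event is 13 hours after the previous one.
Mar 2 2015 4:00 AM + 13 h = Mar 2 2015 5:00 PM.
Mar 2 2015 5:00 PM + 13 h = Mar 3 2015 6:00 AM.
Mar 3 2015 6:00 AM + 13 h = Mar 3 2015 7:00 PM.

Mar 2 2015 5:00 PM, Mar 3 2015 6:00 AM, Mar 3 2015 7:00 PM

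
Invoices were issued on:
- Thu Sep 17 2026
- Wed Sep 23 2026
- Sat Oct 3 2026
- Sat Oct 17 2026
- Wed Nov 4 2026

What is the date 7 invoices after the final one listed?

The spacing grows by 4 each time: 6, 10, 14, 18 days.
Next gap: 22 days. Wed Nov 4 2026 + 22 days = Thu Nov 26 2026.
Next gap: 26 days. Thu Nov 26 2026 + 26 days = Tue Dec 22 2026.
Next gap: 30 days. Tue Dec 22 2026 + 30 days = Thu Jan 21 2027.
Next gap: 34 days. Thu Jan 21 2027 + 34 days = Wed Feb 24 2027.
Next gap: 38 days. Wed Feb 24 2027 + 38 days = Sat Apr 3 2027.
Next gap: 42 days. Sat Apr 3 2027 + 42 days = Sat May 15 2027.
Next gap: 46 days. Sat May 15 2027 + 46 days = Wed Jun 30 2027.

Wed Jun 30 2027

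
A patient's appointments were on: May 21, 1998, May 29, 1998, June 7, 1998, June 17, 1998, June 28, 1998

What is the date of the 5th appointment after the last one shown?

September 6, 1998

Intervals are 8, 9, 10, 11 days — an arithmetic progression with common difference 1.
Next gap: 12 days. June 28, 1998 + 12 days = July 10, 1998.
Next gap: 13 days. July 10, 1998 + 13 days = July 23, 1998.
Next gap: 14 days. July 23, 1998 + 14 days = August 6, 1998.
Next gap: 15 days. August 6, 1998 + 15 days = August 21, 1998.
Next gap: 16 days. August 21, 1998 + 16 days = September 6, 1998.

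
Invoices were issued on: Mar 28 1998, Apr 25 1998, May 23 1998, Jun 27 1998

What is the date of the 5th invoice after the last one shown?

Nov 28 1998

Gaps: 28, 28, 35 days — a mix of 28 and 35. Every date is a Saturday.
Each is the 4th Saturday of its month.
July 1998 — 4th Saturday is Jul 25 1998.
August 1998 — 4th Saturday is Aug 22 1998.
4th Saturday of September 1998: Sep 26 1998.
October 1998 — 4th Saturday is Oct 24 1998.
November 1998 — 4th Saturday is Nov 28 1998.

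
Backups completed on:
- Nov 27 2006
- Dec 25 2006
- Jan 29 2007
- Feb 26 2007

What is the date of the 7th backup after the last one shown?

Every date is a Monday; gaps 28, 35, 28 days.
Each is the last Monday of its month (at least one falls on the 29th or later, ruling out '4th Monday').
Last Monday of March 2007: Mar 26 2007.
Last Monday of April 2007: Apr 30 2007.
Last Monday of May 2007: May 28 2007.
Last Monday of June 2007: Jun 25 2007.
Last Monday of July 2007: Jul 30 2007.
August 2007 ends with Monday Aug 27 2007.
September 2007 ends with Monday Sep 24 2007.

Sep 24 2007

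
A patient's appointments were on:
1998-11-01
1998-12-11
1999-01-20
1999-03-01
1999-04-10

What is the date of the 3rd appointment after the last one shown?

Every event comes 40 days after the last (40, 40, 40, 40).
1999-04-10 + 40 days = 1999-05-20.
1999-05-20 + 40 days = 1999-06-29.
1999-06-29 + 40 days = 1999-08-08.

1999-08-08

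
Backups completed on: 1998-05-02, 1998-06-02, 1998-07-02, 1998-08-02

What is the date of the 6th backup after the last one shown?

Each date is the 2nd; the gaps (31, 30, 31) track the month lengths.
The rule is the 2nd of each month.
Next: September 1998 → 1998-09-02.
Next: October 1998 → 1998-10-02.
November 1998: 1998-11-02.
Next: December 1998 → 1998-12-02.
Next: January 1999 → 1999-01-02.
February 1999: 1999-02-02.

1999-02-02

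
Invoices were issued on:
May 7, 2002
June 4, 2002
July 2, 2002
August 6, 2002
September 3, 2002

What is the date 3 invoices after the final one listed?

December 3, 2002

These are Tuesdays at 28- or 35-day spacing (28, 28, 35, 28).
The pattern: 1st Tuesday of the month.
1st Tuesday of October 2002: October 1, 2002.
November 2002 — 1st Tuesday is November 5, 2002.
December 2002 — 1st Tuesday is December 3, 2002.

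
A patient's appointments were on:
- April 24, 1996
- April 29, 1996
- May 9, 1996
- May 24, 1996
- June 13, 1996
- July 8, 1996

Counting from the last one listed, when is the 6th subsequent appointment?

Intervals are 5, 10, 15, 20, 25 days — an arithmetic progression with common difference 5.
Next gap: 30 days. July 8, 1996 + 30 days = August 7, 1996.
Next gap: 35 days. August 7, 1996 + 35 days = September 11, 1996.
Next gap: 40 days. September 11, 1996 + 40 days = October 21, 1996.
Next gap: 45 days. October 21, 1996 + 45 days = December 5, 1996.
Next gap: 50 days. December 5, 1996 + 50 days = January 24, 1997.
Next gap: 55 days. January 24, 1997 + 55 days = March 20, 1997.

March 20, 1997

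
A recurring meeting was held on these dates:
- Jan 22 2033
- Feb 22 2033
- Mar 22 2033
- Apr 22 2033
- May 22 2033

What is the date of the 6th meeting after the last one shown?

Gaps: 31, 28, 31, 30 days — not constant. Every event is on the 22nd of the month.
Pattern: the 22nd of each month.
Next: June 2033 → Jun 22 2033.
Next: July 2033 → Jul 22 2033.
Next: August 2033 → Aug 22 2033.
September 2033: Sep 22 2033.
October 2033: Oct 22 2033.
Next: November 2033 → Nov 22 2033.

Nov 22 2033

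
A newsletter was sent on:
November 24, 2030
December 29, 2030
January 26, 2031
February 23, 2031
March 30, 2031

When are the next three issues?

April 27, 2031; May 25, 2031; June 29, 2031

These are Sundays with 35, 28, 28, 35-day gaps.
Each is the final Sunday of its month — December 29, 2030 is past the 28th, so '4th Sunday' doesn't fit.
Last Sunday of April 2031: April 27, 2031.
Last Sunday of May 2031: May 25, 2031.
June 2031 ends with Sunday June 29, 2031.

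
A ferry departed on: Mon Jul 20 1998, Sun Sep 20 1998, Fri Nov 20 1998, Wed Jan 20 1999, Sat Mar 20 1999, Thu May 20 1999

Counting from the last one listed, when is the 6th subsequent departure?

Sat May 20 2000

The day-of-month is always 20 (62, 61, 61, 59, 61 days between events).
So this recurs on the 20th of every 2 months.
July 1999: Tue Jul 20 1999.
September 1999: Mon Sep 20 1999.
November 1999: Sat Nov 20 1999.
Next: January 2000 → Thu Jan 20 2000.
March 2000: Mon Mar 20 2000.
May 2000: Sat May 20 2000.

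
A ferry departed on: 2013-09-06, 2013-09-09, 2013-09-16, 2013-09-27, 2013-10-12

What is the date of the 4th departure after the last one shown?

Intervals are 3, 7, 11, 15 days — an arithmetic progression with common difference 4.
Next gap: 19 days. 2013-10-12 + 19 days = 2013-10-31.
Next gap: 23 days. 2013-10-31 + 23 days = 2013-11-23.
Next gap: 27 days. 2013-11-23 + 27 days = 2013-12-20.
Next gap: 31 days. 2013-12-20 + 31 days = 2014-01-20.

2014-01-20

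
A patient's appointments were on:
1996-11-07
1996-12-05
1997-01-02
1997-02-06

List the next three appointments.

Gaps: 28, 28, 35 days — a mix of 28 and 35. Every date is a Thursday.
Each is the 1st Thursday of its month.
1st Thursday of March 1997: 1997-03-06.
April 1997 — 1st Thursday is 1997-04-03.
May 1997 — 1st Thursday is 1997-05-01.

1997-03-06, 1997-04-03, 1997-05-01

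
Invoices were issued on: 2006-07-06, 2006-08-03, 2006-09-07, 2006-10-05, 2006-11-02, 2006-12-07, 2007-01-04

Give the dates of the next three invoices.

Gaps: 28, 35, 28, 28, 35, 28 days — a mix of 28 and 35. Every date is a Thursday.
Each is the 1st Thursday of its month.
1st Thursday of February 2007: 2007-02-01.
1st Thursday of March 2007: 2007-03-01.
April 2007 — 1st Thursday is 2007-04-05.

2007-02-01, 2007-03-01, 2007-04-05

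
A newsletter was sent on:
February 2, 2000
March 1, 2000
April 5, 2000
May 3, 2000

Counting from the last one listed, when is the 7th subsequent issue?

These are Wednesdays at 28- or 35-day spacing (28, 35, 28).
The pattern: 1st Wednesday of the month.
1st Wednesday of June 2000: June 7, 2000.
July 2000 — 1st Wednesday is July 5, 2000.
1st Wednesday of August 2000: August 2, 2000.
September 2000 — 1st Wednesday is September 6, 2000.
October 2000 — 1st Wednesday is October 4, 2000.
1st Wednesday of November 2000: November 1, 2000.
December 2000 — 1st Wednesday is December 6, 2000.

December 6, 2000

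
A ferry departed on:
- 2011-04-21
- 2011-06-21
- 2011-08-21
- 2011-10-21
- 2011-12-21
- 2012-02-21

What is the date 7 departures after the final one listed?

2013-04-21

Each date is the 21st; the gaps (61, 61, 61, 61, 62) track the month lengths.
The rule is the 21st of every 2 months.
April 2012: 2012-04-21.
Next: June 2012 → 2012-06-21.
August 2012: 2012-08-21.
Next: October 2012 → 2012-10-21.
December 2012: 2012-12-21.
February 2013: 2013-02-21.
April 2013: 2013-04-21.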